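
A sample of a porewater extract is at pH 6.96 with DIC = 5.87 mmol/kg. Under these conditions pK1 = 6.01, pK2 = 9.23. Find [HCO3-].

α₁ = 1 / (1 + [H⁺]/K1 + K2/[H⁺]) = 1 / (1 + 10^-0.95 + 10^-2.27)
   = 1 / (1 + 0.11220 + 0.0053703) = 1/1.1176 = 0.8948
[HCO3⁻] = α₁ × DIC = 0.8948 × 5.87 = 5.25 mmol/kg

[HCO3⁻] = 5.25 mmol/kg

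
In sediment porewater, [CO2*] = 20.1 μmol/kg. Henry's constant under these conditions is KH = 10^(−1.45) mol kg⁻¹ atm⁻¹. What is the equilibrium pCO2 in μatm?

pCO2 = 566 μatm

KH = 10^(−1.45) = 3.548×10^-2 mol kg⁻¹ atm⁻¹
pCO2 = [CO2*]/KH = 20.1×10^-6 / 3.548×10^-2 = 5.66×10^-4 atm = 566 μatm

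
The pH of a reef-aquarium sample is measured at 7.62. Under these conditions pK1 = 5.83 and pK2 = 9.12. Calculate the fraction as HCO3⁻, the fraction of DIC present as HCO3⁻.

α₁ = 1 / (1 + [H⁺]/K1 + K2/[H⁺]) = 1 / (1 + 10^-1.79 + 10^-1.50)
   = 1 / (1 + 0.016218 + 0.031623) = 1/1.0478 = 0.9543

α₁ = 0.954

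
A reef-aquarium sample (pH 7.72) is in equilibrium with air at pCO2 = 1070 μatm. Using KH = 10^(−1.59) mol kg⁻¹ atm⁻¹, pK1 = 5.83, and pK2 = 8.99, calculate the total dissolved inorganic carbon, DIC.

DIC = 2.28 mmol/kg

[CO2*] = KH · pCO2 = 10^(−1.59) × 1070×10^-6 = 2.750×10^-5 mol/kg
α₀ = 1/(1 + K1/[H⁺] + K1K2/[H⁺]²) = 1/(1 + 10^+1.89 + 10^+0.62) = 0.01208
DIC = [CO2*]/α₀ = 2.750×10^-5 / 0.01208 = 2.28 mmol/kg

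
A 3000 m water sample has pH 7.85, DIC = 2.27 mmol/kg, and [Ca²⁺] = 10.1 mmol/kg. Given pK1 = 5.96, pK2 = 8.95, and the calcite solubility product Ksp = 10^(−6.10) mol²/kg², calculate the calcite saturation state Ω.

α₂ = 1 / (1 + [H⁺]/K2 + [H⁺]²/(K1K2)) = 1 / (1 + 10^+1.10 + 10^-0.79)
   = 1 / (1 + 12.589 + 0.16218) = 1/13.751 = 0.07272
[CO3²⁻] = α₂ × DIC = 0.07272 × 2.27 = 0.1651 mmol/kg
Ksp = 10^(−6.10) = 7.943×10^-7
Ω = [Ca²⁺][CO3²⁻]/Ksp = (10.1×10^-3)(1.651×10^-4) / 7.943×10^-7 = 2.10

Ω = 2.10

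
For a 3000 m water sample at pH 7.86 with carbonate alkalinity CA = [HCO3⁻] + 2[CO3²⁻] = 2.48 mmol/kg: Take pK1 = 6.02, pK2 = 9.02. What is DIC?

CA = [HCO3⁻] + 2[CO3²⁻] = (α₁ + 2α₂)·DIC
At pH 7.86: [H⁺]/K1 = 10^-1.84 = 0.014454, K2/[H⁺] = 10^-1.16 = 0.069183
α₁ = 1/(1 + 0.014454 + 0.069183) = 1/1.0836 = 0.9228; α₂ = α₁·K2/[H⁺] = 0.06384
α₁ + 2α₂ = 1.0505
DIC = CA / (α₁ + 2α₂) = 2.48 / 1.0505 = 2.36 mmol/kg

DIC = 2.36 mmol/kg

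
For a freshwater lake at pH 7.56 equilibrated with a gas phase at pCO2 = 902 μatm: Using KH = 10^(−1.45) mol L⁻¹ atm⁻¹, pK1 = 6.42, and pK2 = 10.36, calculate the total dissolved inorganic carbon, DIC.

[CO2*] = KH · pCO2 = 10^(−1.45) × 902×10^-6 = 3.200×10^-5 mol/L
α₀ = 1/(1 + K1/[H⁺] + K1K2/[H⁺]²) = 1/(1 + 10^+1.14 + 10^-1.66) = 0.06745
DIC = [CO2*]/α₀ = 3.200×10^-5 / 0.06745 = 0.474 mmol/L

DIC = 0.474 mmol/L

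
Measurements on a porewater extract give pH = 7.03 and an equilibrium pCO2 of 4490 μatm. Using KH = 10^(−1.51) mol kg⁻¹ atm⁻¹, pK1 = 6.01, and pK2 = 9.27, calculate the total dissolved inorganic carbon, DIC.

[CO2*] = KH · pCO2 = 10^(−1.51) × 4490×10^-6 = 1.388×10^-4 mol/kg
α₀ = 1/(1 + K1/[H⁺] + K1K2/[H⁺]²) = 1/(1 + 10^+1.02 + 10^-1.22) = 0.08672
DIC = [CO2*]/α₀ = 1.388×10^-4 / 0.08672 = 1.60 mmol/kg

DIC = 1.60 mmol/kg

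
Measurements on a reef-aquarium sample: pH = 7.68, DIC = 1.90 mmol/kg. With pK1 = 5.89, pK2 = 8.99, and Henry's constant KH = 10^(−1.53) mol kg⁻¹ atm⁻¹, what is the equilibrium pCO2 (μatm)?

pCO2 = 980 μatm

α₀ = 1 / (1 + K1/[H⁺] + K1K2/[H⁺]²) = 1 / (1 + 10^+1.79 + 10^+0.48)
   = 1 / (1 + 61.660 + 3.0200) = 1/65.679 = 0.01523
[CO2*] = α₀ × DIC = 0.01523 × 1.90 = 0.02893 mmol/kg
pCO2 = [CO2*]/KH = 2.893×10^-5 / 2.951×10^-2 = 980 μatm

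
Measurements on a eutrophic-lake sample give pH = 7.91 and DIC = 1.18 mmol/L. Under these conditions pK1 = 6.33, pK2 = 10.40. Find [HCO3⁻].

[HCO3⁻] = 1.15 mmol/L

α₁ = 1 / (1 + [H⁺]/K1 + K2/[H⁺]) = 1 / (1 + 10^-1.58 + 10^-2.49)
   = 1 / (1 + 0.026303 + 0.0032359) = 1/1.0295 = 0.9713
[HCO3⁻] = α₁ × DIC = 0.9713 × 1.18 = 1.15 mmol/L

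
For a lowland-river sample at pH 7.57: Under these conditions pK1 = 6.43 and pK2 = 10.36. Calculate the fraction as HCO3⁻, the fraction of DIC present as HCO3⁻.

α₁ = 1 / (1 + [H⁺]/K1 + K2/[H⁺]) = 1 / (1 + 10^-1.14 + 10^-2.79)
   = 1 / (1 + 0.072444 + 0.0016218) = 1/1.0741 = 0.9310

α₁ = 0.931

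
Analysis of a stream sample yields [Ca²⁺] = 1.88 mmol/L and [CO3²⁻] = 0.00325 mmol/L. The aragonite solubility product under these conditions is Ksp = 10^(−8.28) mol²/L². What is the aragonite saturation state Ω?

Ω = 1.16

Ksp = 10^(−8.28) = 5.248×10^-9
Ω = [Ca²⁺][CO3²⁻]/Ksp = (1.88×10^-3)(0.00325×10^-3) / 5.248×10^-9 = 1.16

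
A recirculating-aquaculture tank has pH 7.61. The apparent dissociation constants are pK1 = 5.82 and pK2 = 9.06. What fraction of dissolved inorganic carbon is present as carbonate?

α₂ = 0.0337

α₂ = 1 / (1 + [H⁺]/K2 + [H⁺]²/(K1K2)) = 1 / (1 + 10^+1.45 + 10^-0.34)
   = 1 / (1 + 28.184 + 0.45709) = 1/29.641 = 0.03374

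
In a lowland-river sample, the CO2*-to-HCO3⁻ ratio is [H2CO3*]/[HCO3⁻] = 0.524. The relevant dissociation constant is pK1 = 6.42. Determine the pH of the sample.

From K1 = [H⁺][HCO3⁻]/[H2CO3*]:  pH = pK1 − log₁₀([H2CO3*]/[HCO3⁻])
log₁₀(0.524) = -0.281
pH = 6.42 − (-0.281) = 6.70

pH = 6.70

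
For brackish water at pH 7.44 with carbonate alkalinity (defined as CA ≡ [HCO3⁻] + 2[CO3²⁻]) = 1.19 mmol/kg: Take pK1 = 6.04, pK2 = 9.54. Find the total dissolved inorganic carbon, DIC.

DIC = 1.23 mmol/kg

CA = [HCO3⁻] + 2[CO3²⁻] = (α₁ + 2α₂)·DIC
At pH 7.44: [H⁺]/K1 = 10^-1.40 = 0.039811, K2/[H⁺] = 10^-2.10 = 0.0079433
α₁ = 1/(1 + 0.039811 + 0.0079433) = 1/1.0478 = 0.9544; α₂ = α₁·K2/[H⁺] = 0.007581
α₁ + 2α₂ = 0.9696
DIC = CA / (α₁ + 2α₂) = 1.19 / 0.9696 = 1.23 mmol/kg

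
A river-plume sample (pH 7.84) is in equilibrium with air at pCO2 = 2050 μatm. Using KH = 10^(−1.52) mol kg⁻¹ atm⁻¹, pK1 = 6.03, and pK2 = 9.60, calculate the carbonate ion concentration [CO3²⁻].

[CO3²⁻] = 0.0695 mmol/kg

[CO2*] = KH · pCO2 = 10^(−1.52) × 2050×10^-6 = 6.191×10^-5 mol/kg
α₀ = 1/(1 + K1/[H⁺] + K1K2/[H⁺]²) = 1/(1 + 10^+1.81 + 10^+0.05) = 0.01500
DIC = [CO2*]/α₀ = 6.191×10^-5 / 0.01500 = 4.129 mmol/kg
[CO3²⁻] = α₂·DIC; α₂ = 0.01683, so [CO3²⁻] = 0.01683 × 4.129 = 0.0695 mmol/kg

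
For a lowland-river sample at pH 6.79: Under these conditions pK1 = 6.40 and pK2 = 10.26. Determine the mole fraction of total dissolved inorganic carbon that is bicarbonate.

α₁ = 1 / (1 + [H⁺]/K1 + K2/[H⁺]) = 1 / (1 + 10^-0.39 + 10^-3.47)
   = 1 / (1 + 0.40738 + 0.00033884) = 1/1.4077 = 0.7104

α₁ = 0.710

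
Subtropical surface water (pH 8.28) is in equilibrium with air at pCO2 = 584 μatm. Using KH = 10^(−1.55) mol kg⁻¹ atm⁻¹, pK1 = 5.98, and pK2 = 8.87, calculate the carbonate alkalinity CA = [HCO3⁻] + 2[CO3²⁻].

[CO2*] = KH · pCO2 = 10^(−1.55) × 584×10^-6 = 1.646×10^-5 mol/kg
α₀ = 1/(1 + K1/[H⁺] + K1K2/[H⁺]²) = 1/(1 + 10^+2.30 + 10^+1.71) = 0.003971
DIC = [CO2*]/α₀ = 1.646×10^-5 / 0.003971 = 4.145 mmol/kg
CA = (α₁ + 2α₂)·DIC = (0.7924 + 2×0.2037) × 4.145 = 4.97 mmol/kg

CA = 4.97 mmol/kg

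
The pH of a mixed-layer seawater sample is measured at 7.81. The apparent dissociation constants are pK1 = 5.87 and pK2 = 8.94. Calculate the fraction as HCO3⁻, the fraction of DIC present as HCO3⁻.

α₁ = 1 / (1 + [H⁺]/K1 + K2/[H⁺]) = 1 / (1 + 10^-1.94 + 10^-1.13)
   = 1 / (1 + 0.011482 + 0.074131) = 1/1.0856 = 0.9211

α₁ = 0.921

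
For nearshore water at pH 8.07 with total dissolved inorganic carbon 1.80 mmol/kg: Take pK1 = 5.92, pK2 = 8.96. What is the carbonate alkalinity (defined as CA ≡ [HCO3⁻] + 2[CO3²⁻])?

CA = 1.99 mmol/kg

CA = [HCO3⁻] + 2[CO3²⁻] = (α₁ + 2α₂)·DIC
At pH 8.07: [H⁺]/K1 = 10^-2.15 = 0.0070795, K2/[H⁺] = 10^-0.89 = 0.12882
α₁ = 1/(1 + 0.0070795 + 0.12882) = 1/1.1359 = 0.8804; α₂ = α₁·K2/[H⁺] = 0.1134
α₁ + 2α₂ = 1.1072
CA = 1.1072 × 1.80 = 1.99 mmol/kg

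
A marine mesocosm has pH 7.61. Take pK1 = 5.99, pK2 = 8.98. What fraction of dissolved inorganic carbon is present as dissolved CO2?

α₀ = 1 / (1 + K1/[H⁺] + K1K2/[H⁺]²) = 1 / (1 + 10^+1.62 + 10^+0.25)
   = 1 / (1 + 41.687 + 1.7783) = 1/44.465 = 0.02249

α₀ = 0.0225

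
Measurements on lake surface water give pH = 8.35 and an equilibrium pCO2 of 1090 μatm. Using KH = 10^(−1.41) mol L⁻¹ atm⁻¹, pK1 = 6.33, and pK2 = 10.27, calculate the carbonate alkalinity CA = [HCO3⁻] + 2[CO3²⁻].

[CO2*] = KH · pCO2 = 10^(−1.41) × 1090×10^-6 = 4.241×10^-5 mol/L
α₀ = 1/(1 + K1/[H⁺] + K1K2/[H⁺]²) = 1/(1 + 10^+2.02 + 10^+0.10) = 0.009348
DIC = [CO2*]/α₀ = 4.241×10^-5 / 0.009348 = 4.536 mmol/L
CA = (α₁ + 2α₂)·DIC = (0.9789 + 2×0.01177) × 4.536 = 4.55 mmol/L

CA = 4.55 mmol/L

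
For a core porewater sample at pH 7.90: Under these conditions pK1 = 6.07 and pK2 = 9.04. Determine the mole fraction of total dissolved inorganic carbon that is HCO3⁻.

α₁ = 0.920

α₁ = 1 / (1 + [H⁺]/K1 + K2/[H⁺]) = 1 / (1 + 10^-1.83 + 10^-1.14)
   = 1 / (1 + 0.014791 + 0.072444) = 1/1.0872 = 0.9198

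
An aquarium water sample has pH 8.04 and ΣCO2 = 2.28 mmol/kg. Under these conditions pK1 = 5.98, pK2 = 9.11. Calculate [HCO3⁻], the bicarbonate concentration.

[HCO3⁻] = 2.08 mmol/kg

α₁ = 1 / (1 + [H⁺]/K1 + K2/[H⁺]) = 1 / (1 + 10^-2.06 + 10^-1.07)
   = 1 / (1 + 0.0087096 + 0.085114) = 1/1.0938 = 0.9142
[HCO3⁻] = α₁ × DIC = 0.9142 × 2.28 = 2.08 mmol/kg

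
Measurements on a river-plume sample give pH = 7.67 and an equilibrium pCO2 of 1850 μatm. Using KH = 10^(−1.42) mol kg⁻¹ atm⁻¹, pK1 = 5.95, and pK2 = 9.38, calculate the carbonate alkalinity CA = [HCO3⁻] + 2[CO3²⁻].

[CO2*] = KH · pCO2 = 10^(−1.42) × 1850×10^-6 = 7.034×10^-5 mol/kg
α₀ = 1/(1 + K1/[H⁺] + K1K2/[H⁺]²) = 1/(1 + 10^+1.72 + 10^+0.01) = 0.01835
DIC = [CO2*]/α₀ = 7.034×10^-5 / 0.01835 = 3.834 mmol/kg
CA = (α₁ + 2α₂)·DIC = (0.9629 + 2×0.01877) × 3.834 = 3.84 mmol/kg

CA = 3.84 mmol/kg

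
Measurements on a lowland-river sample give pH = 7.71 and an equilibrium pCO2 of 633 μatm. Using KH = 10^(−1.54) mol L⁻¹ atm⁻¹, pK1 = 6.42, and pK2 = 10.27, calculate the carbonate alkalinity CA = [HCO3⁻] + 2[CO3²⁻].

[CO2*] = KH · pCO2 = 10^(−1.54) × 633×10^-6 = 1.826×10^-5 mol/L
α₀ = 1/(1 + K1/[H⁺] + K1K2/[H⁺]²) = 1/(1 + 10^+1.29 + 10^-1.27) = 0.04866
DIC = [CO2*]/α₀ = 1.826×10^-5 / 0.04866 = 0.3752 mmol/L
CA = (α₁ + 2α₂)·DIC = (0.9487 + 2×0.002613) × 0.3752 = 0.358 mmol/L

CA = 0.358 mmol/L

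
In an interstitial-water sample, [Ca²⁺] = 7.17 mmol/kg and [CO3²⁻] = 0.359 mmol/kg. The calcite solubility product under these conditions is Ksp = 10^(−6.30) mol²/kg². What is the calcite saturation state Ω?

Ω = 5.14

Ksp = 10^(−6.30) = 5.012×10^-7
Ω = [Ca²⁺][CO3²⁻]/Ksp = (7.17×10^-3)(0.359×10^-3) / 5.012×10^-7 = 5.14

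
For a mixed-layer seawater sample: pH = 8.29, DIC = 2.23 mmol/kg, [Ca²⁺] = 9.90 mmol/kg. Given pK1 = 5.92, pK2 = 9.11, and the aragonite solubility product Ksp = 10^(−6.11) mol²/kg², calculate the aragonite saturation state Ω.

Ω = 3.72

α₂ = 1 / (1 + [H⁺]/K2 + [H⁺]²/(K1K2)) = 1 / (1 + 10^+0.82 + 10^-1.55)
   = 1 / (1 + 6.6069 + 0.028184) = 1/7.6351 = 0.1310
[CO3²⁻] = α₂ × DIC = 0.1310 × 2.23 = 0.2921 mmol/kg
Ksp = 10^(−6.11) = 7.762×10^-7
Ω = [Ca²⁺][CO3²⁻]/Ksp = (9.90×10^-3)(2.921×10^-4) / 7.762×10^-7 = 3.72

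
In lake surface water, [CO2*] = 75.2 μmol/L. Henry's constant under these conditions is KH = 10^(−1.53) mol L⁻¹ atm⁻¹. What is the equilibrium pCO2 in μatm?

pCO2 = 2550 μatm

KH = 10^(−1.53) = 2.951×10^-2 mol L⁻¹ atm⁻¹
pCO2 = [CO2*]/KH = 75.2×10^-6 / 2.951×10^-2 = 2.55×10^-3 atm = 2550 μatm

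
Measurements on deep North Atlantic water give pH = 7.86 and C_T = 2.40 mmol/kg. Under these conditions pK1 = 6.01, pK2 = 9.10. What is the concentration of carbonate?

α₂ = 1 / (1 + [H⁺]/K2 + [H⁺]²/(K1K2)) = 1 / (1 + 10^+1.24 + 10^-0.61)
   = 1 / (1 + 17.378 + 0.24547) = 1/18.623 = 0.05370
[CO3²⁻] = α₂ × DIC = 0.05370 × 2.40 = 0.129 mmol/kg

[CO3²⁻] = 0.129 mmol/kg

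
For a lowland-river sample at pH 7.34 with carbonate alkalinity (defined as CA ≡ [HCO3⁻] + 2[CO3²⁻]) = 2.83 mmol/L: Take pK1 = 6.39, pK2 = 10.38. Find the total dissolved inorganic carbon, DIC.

DIC = 3.14 mmol/L

CA = [HCO3⁻] + 2[CO3²⁻] = (α₁ + 2α₂)·DIC
At pH 7.34: [H⁺]/K1 = 10^-0.95 = 0.11220, K2/[H⁺] = 10^-3.04 = 0.00091201
α₁ = 1/(1 + 0.11220 + 0.00091201) = 1/1.1131 = 0.8984; α₂ = α₁·K2/[H⁺] = 0.0008193
α₁ + 2α₂ = 0.9000
DIC = CA / (α₁ + 2α₂) = 2.83 / 0.9000 = 3.14 mmol/L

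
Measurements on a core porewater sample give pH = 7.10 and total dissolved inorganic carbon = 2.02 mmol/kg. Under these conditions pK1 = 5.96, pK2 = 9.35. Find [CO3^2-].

[CO3²⁻] = 10.5 μmol/kg

α₂ = 1 / (1 + [H⁺]/K2 + [H⁺]²/(K1K2)) = 1 / (1 + 10^+2.25 + 10^+1.11)
   = 1 / (1 + 177.83 + 12.882) = 1/191.71 = 0.005216
[CO3²⁻] = α₂ × DIC = 0.005216 × 2.02 = 0.0105 mmol/kg = 10.5 μmol/kg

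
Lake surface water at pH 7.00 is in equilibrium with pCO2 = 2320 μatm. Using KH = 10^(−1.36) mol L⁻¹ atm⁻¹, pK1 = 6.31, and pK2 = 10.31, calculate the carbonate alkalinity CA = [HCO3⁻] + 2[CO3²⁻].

[CO2*] = KH · pCO2 = 10^(−1.36) × 2320×10^-6 = 1.013×10^-4 mol/L
α₀ = 1/(1 + K1/[H⁺] + K1K2/[H⁺]²) = 1/(1 + 10^+0.69 + 10^-2.62) = 0.1695
DIC = [CO2*]/α₀ = 1.013×10^-4 / 0.1695 = 0.5975 mmol/L
CA = (α₁ + 2α₂)·DIC = (0.8301 + 2×0.0004066) × 0.5975 = 0.496 mmol/L

CA = 0.496 mmol/L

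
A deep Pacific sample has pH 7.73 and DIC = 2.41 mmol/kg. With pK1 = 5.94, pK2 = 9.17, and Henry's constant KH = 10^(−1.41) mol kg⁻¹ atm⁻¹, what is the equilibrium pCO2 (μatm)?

pCO2 = 955 μatm

α₀ = 1 / (1 + K1/[H⁺] + K1K2/[H⁺]²) = 1 / (1 + 10^+1.79 + 10^+0.35)
   = 1 / (1 + 61.660 + 2.2387) = 1/64.898 = 0.01541
[CO2*] = α₀ × DIC = 0.01541 × 2.41 = 0.03714 mmol/kg
pCO2 = [CO2*]/KH = 3.714×10^-5 / 3.890×10^-2 = 955 μatm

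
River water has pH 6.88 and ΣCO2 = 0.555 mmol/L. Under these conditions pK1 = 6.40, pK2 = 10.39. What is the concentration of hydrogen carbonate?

α₁ = 1 / (1 + [H⁺]/K1 + K2/[H⁺]) = 1 / (1 + 10^-0.48 + 10^-3.51)
   = 1 / (1 + 0.33113 + 0.00030903) = 1/1.3314 = 0.7511
[HCO3⁻] = α₁ × DIC = 0.7511 × 0.555 = 0.417 mmol/L

[HCO3⁻] = 0.417 mmol/L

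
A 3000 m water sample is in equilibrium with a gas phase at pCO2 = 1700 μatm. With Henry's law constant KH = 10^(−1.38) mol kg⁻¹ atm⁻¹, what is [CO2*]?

KH = 10^(−1.38) = 4.169×10^-2 mol kg⁻¹ atm⁻¹
[CO2*] = KH · pCO2 = 4.169×10^-2 × 1700×10^-6 atm = 7.09×10^-5 mol/kg

[CO2*] = 70.9 μmol/kg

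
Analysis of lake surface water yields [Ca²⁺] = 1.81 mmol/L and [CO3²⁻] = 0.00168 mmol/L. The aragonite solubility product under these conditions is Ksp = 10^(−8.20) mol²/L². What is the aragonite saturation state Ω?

Ω = 0.482

Ksp = 10^(−8.20) = 6.310×10^-9
Ω = [Ca²⁺][CO3²⁻]/Ksp = (1.81×10^-3)(0.00168×10^-3) / 6.310×10^-9 = 0.482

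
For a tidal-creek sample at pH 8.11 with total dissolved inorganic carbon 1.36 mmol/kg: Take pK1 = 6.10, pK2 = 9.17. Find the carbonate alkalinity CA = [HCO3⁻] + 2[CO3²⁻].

CA = [HCO3⁻] + 2[CO3²⁻] = (α₁ + 2α₂)·DIC
At pH 8.11: [H⁺]/K1 = 10^-2.01 = 0.0097724, K2/[H⁺] = 10^-1.06 = 0.087096
α₁ = 1/(1 + 0.0097724 + 0.087096) = 1/1.0969 = 0.9117; α₂ = α₁·K2/[H⁺] = 0.07940
α₁ + 2α₂ = 1.0705
CA = 1.0705 × 1.36 = 1.46 mmol/kg

CA = 1.46 mmol/kg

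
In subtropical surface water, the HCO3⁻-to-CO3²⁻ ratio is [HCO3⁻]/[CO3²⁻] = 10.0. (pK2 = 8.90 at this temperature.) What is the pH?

pH = 7.90

From K2 = [H⁺][CO3²⁻]/[HCO3⁻]:  pH = pK2 − log₁₀([HCO3⁻]/[CO3²⁻])
log₁₀(10.0) = +1.000
pH = 8.90 − (+1.000) = 7.90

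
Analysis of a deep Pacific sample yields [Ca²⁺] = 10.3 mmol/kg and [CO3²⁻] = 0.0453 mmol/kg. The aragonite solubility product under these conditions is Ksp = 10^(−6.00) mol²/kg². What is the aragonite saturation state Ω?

Ksp = 10^(−6.00) = 1.000×10^-6
Ω = [Ca²⁺][CO3²⁻]/Ksp = (10.3×10^-3)(0.0453×10^-3) / 1.000×10^-6 = 0.467

Ω = 0.467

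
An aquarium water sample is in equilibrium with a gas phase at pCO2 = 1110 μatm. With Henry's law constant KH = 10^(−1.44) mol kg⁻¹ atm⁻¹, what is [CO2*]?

[CO2*] = 40.3 μmol/kg

KH = 10^(−1.44) = 3.631×10^-2 mol kg⁻¹ atm⁻¹
[CO2*] = KH · pCO2 = 3.631×10^-2 × 1110×10^-6 atm = 4.03×10^-5 mol/kg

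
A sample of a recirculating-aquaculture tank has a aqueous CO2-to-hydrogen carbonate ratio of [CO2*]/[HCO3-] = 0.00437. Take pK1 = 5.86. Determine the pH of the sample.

pH = 8.22

From K1 = [H⁺][HCO3-]/[CO2*]:  pH = pK1 − log₁₀([CO2*]/[HCO3-])
log₁₀(0.00437) = -2.360
pH = 5.86 − (-2.360) = 8.22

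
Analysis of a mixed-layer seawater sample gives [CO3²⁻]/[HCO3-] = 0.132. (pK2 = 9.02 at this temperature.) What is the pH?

pH = 8.14

From K2 = [H⁺][CO3²⁻]/[HCO3-]:  pH = pK2 + log₁₀([CO3²⁻]/[HCO3-])
log₁₀(0.132) = -0.879
pH = 9.02 + (-0.879) = 8.14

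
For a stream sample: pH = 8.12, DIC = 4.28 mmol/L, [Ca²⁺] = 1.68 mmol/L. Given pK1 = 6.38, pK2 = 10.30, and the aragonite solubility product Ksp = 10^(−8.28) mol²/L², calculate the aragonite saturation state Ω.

Ω = 8.83

α₂ = 1 / (1 + [H⁺]/K2 + [H⁺]²/(K1K2)) = 1 / (1 + 10^+2.18 + 10^+0.44)
   = 1 / (1 + 151.36 + 2.7542) = 1/155.11 = 0.006447
[CO3²⁻] = α₂ × DIC = 0.006447 × 4.28 = 0.02759 mmol/L
Ksp = 10^(−8.28) = 5.248×10^-9
Ω = [Ca²⁺][CO3²⁻]/Ksp = (1.68×10^-3)(2.759×10^-5) / 5.248×10^-9 = 8.83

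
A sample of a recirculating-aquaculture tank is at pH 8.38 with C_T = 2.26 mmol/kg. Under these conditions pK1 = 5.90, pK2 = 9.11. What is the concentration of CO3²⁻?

α₂ = 1 / (1 + [H⁺]/K2 + [H⁺]²/(K1K2)) = 1 / (1 + 10^+0.73 + 10^-1.75)
   = 1 / (1 + 5.3703 + 0.017783) = 1/6.3881 = 0.1565
[CO3²⁻] = α₂ × DIC = 0.1565 × 2.26 = 0.354 mmol/kg

[CO3²⁻] = 0.354 mmol/kg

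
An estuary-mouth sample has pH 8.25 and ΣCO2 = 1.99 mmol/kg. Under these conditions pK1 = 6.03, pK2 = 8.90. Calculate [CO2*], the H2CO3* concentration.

α₀ = 1 / (1 + K1/[H⁺] + K1K2/[H⁺]²) = 1 / (1 + 10^+2.22 + 10^+1.57)
   = 1 / (1 + 165.96 + 37.154) = 1/204.11 = 0.004899
[CO2*] = α₀ × DIC = 0.004899 × 1.99 = 0.00975 mmol/kg = 9.75 μmol/kg

[CO2*] = 9.75 μmol/kg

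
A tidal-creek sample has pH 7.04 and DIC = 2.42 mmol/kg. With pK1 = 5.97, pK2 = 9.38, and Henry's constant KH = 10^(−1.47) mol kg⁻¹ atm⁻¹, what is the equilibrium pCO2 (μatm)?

α₀ = 1 / (1 + K1/[H⁺] + K1K2/[H⁺]²) = 1 / (1 + 10^+1.07 + 10^-1.27)
   = 1 / (1 + 11.749 + 0.053703) = 1/12.803 = 0.07811
[CO2*] = α₀ × DIC = 0.07811 × 2.42 = 0.1890 mmol/kg
pCO2 = [CO2*]/KH = 1.890×10^-4 / 3.388×10^-2 = 5580 μatm

pCO2 = 5580 μatm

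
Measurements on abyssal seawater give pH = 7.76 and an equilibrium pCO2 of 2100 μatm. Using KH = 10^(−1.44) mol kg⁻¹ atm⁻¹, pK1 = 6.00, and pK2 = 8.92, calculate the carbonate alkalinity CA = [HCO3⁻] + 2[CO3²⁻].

[CO2*] = KH · pCO2 = 10^(−1.44) × 2100×10^-6 = 7.625×10^-5 mol/kg
α₀ = 1/(1 + K1/[H⁺] + K1K2/[H⁺]²) = 1/(1 + 10^+1.76 + 10^+0.60) = 0.01599
DIC = [CO2*]/α₀ = 7.625×10^-5 / 0.01599 = 4.767 mmol/kg
CA = (α₁ + 2α₂)·DIC = (0.9203 + 2×0.06367) × 4.767 = 4.99 mmol/kg

CA = 4.99 mmol/kg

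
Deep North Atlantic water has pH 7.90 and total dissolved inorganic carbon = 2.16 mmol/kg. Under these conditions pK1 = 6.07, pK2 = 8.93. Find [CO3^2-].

α₂ = 1 / (1 + [H⁺]/K2 + [H⁺]²/(K1K2)) = 1 / (1 + 10^+1.03 + 10^-0.80)
   = 1 / (1 + 10.715 + 0.15849) = 1/11.874 = 0.08422
[CO3²⁻] = α₂ × DIC = 0.08422 × 2.16 = 0.182 mmol/kg

[CO3²⁻] = 0.182 mmol/kg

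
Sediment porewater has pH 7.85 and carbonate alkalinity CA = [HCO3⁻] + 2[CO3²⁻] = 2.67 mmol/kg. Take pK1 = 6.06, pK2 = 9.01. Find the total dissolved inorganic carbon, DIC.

CA = [HCO3⁻] + 2[CO3²⁻] = (α₁ + 2α₂)·DIC
At pH 7.85: [H⁺]/K1 = 10^-1.79 = 0.016218, K2/[H⁺] = 10^-1.16 = 0.069183
α₁ = 1/(1 + 0.016218 + 0.069183) = 1/1.0854 = 0.9213; α₂ = α₁·K2/[H⁺] = 0.06374
α₁ + 2α₂ = 1.0488
DIC = CA / (α₁ + 2α₂) = 2.67 / 1.0488 = 2.55 mmol/kg

DIC = 2.55 mmol/kg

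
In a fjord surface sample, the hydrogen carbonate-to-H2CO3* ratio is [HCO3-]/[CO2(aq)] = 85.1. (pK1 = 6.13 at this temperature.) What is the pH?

From K1 = [H⁺][HCO3-]/[CO2(aq)]:  pH = pK1 + log₁₀([HCO3-]/[CO2(aq)])
log₁₀(85.1) = +1.930
pH = 6.13 + (+1.930) = 8.06

pH = 8.06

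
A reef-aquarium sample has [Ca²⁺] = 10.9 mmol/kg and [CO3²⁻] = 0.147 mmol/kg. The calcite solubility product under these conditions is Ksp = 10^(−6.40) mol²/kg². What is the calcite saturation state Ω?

Ksp = 10^(−6.40) = 3.981×10^-7
Ω = [Ca²⁺][CO3²⁻]/Ksp = (10.9×10^-3)(0.147×10^-3) / 3.981×10^-7 = 4.02

Ω = 4.02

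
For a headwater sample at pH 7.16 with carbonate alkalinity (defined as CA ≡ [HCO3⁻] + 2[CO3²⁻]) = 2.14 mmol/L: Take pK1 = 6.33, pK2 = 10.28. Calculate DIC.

CA = [HCO3⁻] + 2[CO3²⁻] = (α₁ + 2α₂)·DIC
At pH 7.16: [H⁺]/K1 = 10^-0.83 = 0.14791, K2/[H⁺] = 10^-3.12 = 0.00075858
α₁ = 1/(1 + 0.14791 + 0.00075858) = 1/1.1487 = 0.8706; α₂ = α₁·K2/[H⁺] = 0.0006604
α₁ + 2α₂ = 0.8719
DIC = CA / (α₁ + 2α₂) = 2.14 / 0.8719 = 2.45 mmol/L

DIC = 2.45 mmol/L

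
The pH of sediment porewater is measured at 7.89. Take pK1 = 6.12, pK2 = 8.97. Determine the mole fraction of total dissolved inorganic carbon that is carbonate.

α₂ = 0.0756

α₂ = 1 / (1 + [H⁺]/K2 + [H⁺]²/(K1K2)) = 1 / (1 + 10^+1.08 + 10^-0.69)
   = 1 / (1 + 12.023 + 0.20417) = 1/13.227 = 0.07560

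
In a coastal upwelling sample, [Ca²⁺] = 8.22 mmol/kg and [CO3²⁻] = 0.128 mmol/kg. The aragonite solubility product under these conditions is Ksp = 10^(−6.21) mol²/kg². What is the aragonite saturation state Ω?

Ksp = 10^(−6.21) = 6.166×10^-7
Ω = [Ca²⁺][CO3²⁻]/Ksp = (8.22×10^-3)(0.128×10^-3) / 6.166×10^-7 = 1.71

Ω = 1.71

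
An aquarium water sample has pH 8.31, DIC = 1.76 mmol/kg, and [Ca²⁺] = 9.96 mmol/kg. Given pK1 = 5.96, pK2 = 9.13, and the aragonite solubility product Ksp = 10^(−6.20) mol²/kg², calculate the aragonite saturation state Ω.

Ω = 3.64

α₂ = 1 / (1 + [H⁺]/K2 + [H⁺]²/(K1K2)) = 1 / (1 + 10^+0.82 + 10^-1.53)
   = 1 / (1 + 6.6069 + 0.029512) = 1/7.6364 = 0.1310
[CO3²⁻] = α₂ × DIC = 0.1310 × 1.76 = 0.2305 mmol/kg
Ksp = 10^(−6.20) = 6.310×10^-7
Ω = [Ca²⁺][CO3²⁻]/Ksp = (9.96×10^-3)(2.305×10^-4) / 6.310×10^-7 = 3.64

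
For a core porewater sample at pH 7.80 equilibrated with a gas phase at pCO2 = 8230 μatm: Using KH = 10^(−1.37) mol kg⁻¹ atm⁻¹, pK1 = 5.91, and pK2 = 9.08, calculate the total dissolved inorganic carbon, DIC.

[CO2*] = KH · pCO2 = 10^(−1.37) × 8230×10^-6 = 3.511×10^-4 mol/kg
α₀ = 1/(1 + K1/[H⁺] + K1K2/[H⁺]²) = 1/(1 + 10^+1.89 + 10^+0.61) = 0.01209
DIC = [CO2*]/α₀ = 3.511×10^-4 / 0.01209 = 29.0 mmol/kg

DIC = 29.0 mmol/kg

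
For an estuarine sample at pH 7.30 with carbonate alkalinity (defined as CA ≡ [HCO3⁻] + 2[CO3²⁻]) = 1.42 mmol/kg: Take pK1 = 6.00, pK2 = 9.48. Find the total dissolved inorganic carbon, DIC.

CA = [HCO3⁻] + 2[CO3²⁻] = (α₁ + 2α₂)·DIC
At pH 7.30: [H⁺]/K1 = 10^-1.30 = 0.050119, K2/[H⁺] = 10^-2.18 = 0.0066069
α₁ = 1/(1 + 0.050119 + 0.0066069) = 1/1.0567 = 0.9463; α₂ = α₁·K2/[H⁺] = 0.006252
α₁ + 2α₂ = 0.9588
DIC = CA / (α₁ + 2α₂) = 1.42 / 0.9588 = 1.48 mmol/kg

DIC = 1.48 mmol/kg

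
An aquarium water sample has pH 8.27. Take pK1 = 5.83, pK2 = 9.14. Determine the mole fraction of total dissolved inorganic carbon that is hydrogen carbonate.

α₁ = 1 / (1 + [H⁺]/K1 + K2/[H⁺]) = 1 / (1 + 10^-2.44 + 10^-0.87)
   = 1 / (1 + 0.0036308 + 0.13490) = 1/1.1385 = 0.8783

α₁ = 0.878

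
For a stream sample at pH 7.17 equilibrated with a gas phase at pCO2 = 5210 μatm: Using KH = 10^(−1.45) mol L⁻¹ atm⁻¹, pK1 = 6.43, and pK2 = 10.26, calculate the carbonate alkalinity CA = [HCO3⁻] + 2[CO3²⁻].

[CO2*] = KH · pCO2 = 10^(−1.45) × 5210×10^-6 = 1.849×10^-4 mol/L
α₀ = 1/(1 + K1/[H⁺] + K1K2/[H⁺]²) = 1/(1 + 10^+0.74 + 10^-2.35) = 0.1538
DIC = [CO2*]/α₀ = 1.849×10^-4 / 0.1538 = 1.202 mmol/L
CA = (α₁ + 2α₂)·DIC = (0.8455 + 2×0.0006872) × 1.202 = 1.02 mmol/L

CA = 1.02 mmol/L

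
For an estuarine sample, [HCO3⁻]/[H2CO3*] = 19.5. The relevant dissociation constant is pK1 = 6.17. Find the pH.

From K1 = [H⁺][HCO3⁻]/[H2CO3*]:  pH = pK1 + log₁₀([HCO3⁻]/[H2CO3*])
log₁₀(19.5) = +1.290
pH = 6.17 + (+1.290) = 7.46

pH = 7.46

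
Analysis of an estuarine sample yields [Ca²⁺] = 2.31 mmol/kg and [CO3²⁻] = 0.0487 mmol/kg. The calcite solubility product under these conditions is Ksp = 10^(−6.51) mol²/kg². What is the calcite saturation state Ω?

Ksp = 10^(−6.51) = 3.090×10^-7
Ω = [Ca²⁺][CO3²⁻]/Ksp = (2.31×10^-3)(0.0487×10^-3) / 3.090×10^-7 = 0.364

Ω = 0.364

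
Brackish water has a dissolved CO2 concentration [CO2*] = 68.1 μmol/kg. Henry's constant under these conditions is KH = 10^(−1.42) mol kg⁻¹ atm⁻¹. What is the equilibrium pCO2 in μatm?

pCO2 = 1790 μatm

KH = 10^(−1.42) = 3.802×10^-2 mol kg⁻¹ atm⁻¹
pCO2 = [CO2*]/KH = 68.1×10^-6 / 3.802×10^-2 = 1.79×10^-3 atm = 1790 μatm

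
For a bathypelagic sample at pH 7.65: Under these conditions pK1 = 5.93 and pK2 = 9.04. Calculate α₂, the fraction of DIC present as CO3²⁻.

α₂ = 0.0384

α₂ = 1 / (1 + [H⁺]/K2 + [H⁺]²/(K1K2)) = 1 / (1 + 10^+1.39 + 10^-0.33)
   = 1 / (1 + 24.547 + 0.46774) = 1/26.015 = 0.03844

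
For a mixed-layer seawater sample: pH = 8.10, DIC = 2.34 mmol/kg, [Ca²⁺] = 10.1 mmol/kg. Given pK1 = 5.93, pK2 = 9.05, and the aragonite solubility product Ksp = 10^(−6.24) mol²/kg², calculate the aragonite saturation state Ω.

Ω = 4.12

α₂ = 1 / (1 + [H⁺]/K2 + [H⁺]²/(K1K2)) = 1 / (1 + 10^+0.95 + 10^-1.22)
   = 1 / (1 + 8.9125 + 0.060256) = 1/9.9728 = 0.1003
[CO3²⁻] = α₂ × DIC = 0.1003 × 2.34 = 0.2346 mmol/kg
Ksp = 10^(−6.24) = 5.754×10^-7
Ω = [Ca²⁺][CO3²⁻]/Ksp = (10.1×10^-3)(2.346×10^-4) / 5.754×10^-7 = 4.12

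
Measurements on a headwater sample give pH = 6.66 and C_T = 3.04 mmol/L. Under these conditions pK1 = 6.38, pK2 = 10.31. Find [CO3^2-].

[CO3²⁻] = 0.446 μmol/L

α₂ = 1 / (1 + [H⁺]/K2 + [H⁺]²/(K1K2)) = 1 / (1 + 10^+3.65 + 10^+3.37)
   = 1 / (1 + 4466.8 + 2344.2) = 1/6812.1 = 0.0001468
[CO3²⁻] = α₂ × DIC = 0.0001468 × 3.04 = 0.000446 mmol/L = 0.446 μmol/L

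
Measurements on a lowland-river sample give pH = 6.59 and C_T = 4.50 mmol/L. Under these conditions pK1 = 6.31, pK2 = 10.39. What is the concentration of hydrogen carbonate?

α₁ = 1 / (1 + [H⁺]/K1 + K2/[H⁺]) = 1 / (1 + 10^-0.28 + 10^-3.80)
   = 1 / (1 + 0.52481 + 0.00015849) = 1/1.5250 = 0.6558
[HCO3⁻] = α₁ × DIC = 0.6558 × 4.50 = 2.95 mmol/L

[HCO3⁻] = 2.95 mmol/L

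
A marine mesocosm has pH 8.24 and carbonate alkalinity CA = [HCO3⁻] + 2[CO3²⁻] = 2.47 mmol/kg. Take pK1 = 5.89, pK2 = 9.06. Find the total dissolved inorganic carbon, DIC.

CA = [HCO3⁻] + 2[CO3²⁻] = (α₁ + 2α₂)·DIC
At pH 8.24: [H⁺]/K1 = 10^-2.35 = 0.0044668, K2/[H⁺] = 10^-0.82 = 0.15136
α₁ = 1/(1 + 0.0044668 + 0.15136) = 1/1.1558 = 0.8652; α₂ = α₁·K2/[H⁺] = 0.1310
α₁ + 2α₂ = 1.1271
DIC = CA / (α₁ + 2α₂) = 2.47 / 1.1271 = 2.19 mmol/kg

DIC = 2.19 mmol/kg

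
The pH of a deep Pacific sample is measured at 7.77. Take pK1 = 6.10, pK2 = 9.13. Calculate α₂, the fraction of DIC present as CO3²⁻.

α₂ = 1 / (1 + [H⁺]/K2 + [H⁺]²/(K1K2)) = 1 / (1 + 10^+1.36 + 10^-0.31)
   = 1 / (1 + 22.909 + 0.48978) = 1/24.398 = 0.04099

α₂ = 0.0410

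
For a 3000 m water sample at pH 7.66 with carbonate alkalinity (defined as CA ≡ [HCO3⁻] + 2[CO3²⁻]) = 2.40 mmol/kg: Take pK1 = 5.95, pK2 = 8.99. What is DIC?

DIC = 2.34 mmol/kg

CA = [HCO3⁻] + 2[CO3²⁻] = (α₁ + 2α₂)·DIC
At pH 7.66: [H⁺]/K1 = 10^-1.71 = 0.019498, K2/[H⁺] = 10^-1.33 = 0.046774
α₁ = 1/(1 + 0.019498 + 0.046774) = 1/1.0663 = 0.9378; α₂ = α₁·K2/[H⁺] = 0.04387
α₁ + 2α₂ = 1.0256
DIC = CA / (α₁ + 2α₂) = 2.40 / 1.0256 = 2.34 mmol/kg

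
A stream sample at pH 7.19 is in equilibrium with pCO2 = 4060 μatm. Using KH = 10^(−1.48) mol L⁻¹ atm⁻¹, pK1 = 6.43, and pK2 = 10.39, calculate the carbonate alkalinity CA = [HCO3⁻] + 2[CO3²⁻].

[CO2*] = KH · pCO2 = 10^(−1.48) × 4060×10^-6 = 1.344×10^-4 mol/L
α₀ = 1/(1 + K1/[H⁺] + K1K2/[H⁺]²) = 1/(1 + 10^+0.76 + 10^-2.44) = 0.1480
DIC = [CO2*]/α₀ = 1.344×10^-4 / 0.1480 = 0.9085 mmol/L
CA = (α₁ + 2α₂)·DIC = (0.8515 + 2×0.0005373) × 0.9085 = 0.775 mmol/L

CA = 0.775 mmol/L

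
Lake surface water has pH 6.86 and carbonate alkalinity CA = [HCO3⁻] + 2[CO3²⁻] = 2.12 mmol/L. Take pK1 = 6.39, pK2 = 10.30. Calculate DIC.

DIC = 2.84 mmol/L

CA = [HCO3⁻] + 2[CO3²⁻] = (α₁ + 2α₂)·DIC
At pH 6.86: [H⁺]/K1 = 10^-0.47 = 0.33884, K2/[H⁺] = 10^-3.44 = 0.00036308
α₁ = 1/(1 + 0.33884 + 0.00036308) = 1/1.3392 = 0.7467; α₂ = α₁·K2/[H⁺] = 0.0002711
α₁ + 2α₂ = 0.7473
DIC = CA / (α₁ + 2α₂) = 2.12 / 0.7473 = 2.84 mmol/L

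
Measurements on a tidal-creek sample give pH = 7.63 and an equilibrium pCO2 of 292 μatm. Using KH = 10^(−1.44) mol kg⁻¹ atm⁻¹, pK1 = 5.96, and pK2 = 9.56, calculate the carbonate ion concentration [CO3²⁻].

[CO2*] = KH · pCO2 = 10^(−1.44) × 292×10^-6 = 1.060×10^-5 mol/kg
α₀ = 1/(1 + K1/[H⁺] + K1K2/[H⁺]²) = 1/(1 + 10^+1.67 + 10^-0.26) = 0.02069
DIC = [CO2*]/α₀ = 1.060×10^-5 / 0.02069 = 0.5123 mmol/kg
[CO3²⁻] = α₂·DIC; α₂ = 0.01137, so [CO3²⁻] = 0.01137 × 0.5123 = 0.00583 mmol/kg = 5.83 μmol/kg

[CO3²⁻] = 5.83 μmol/kg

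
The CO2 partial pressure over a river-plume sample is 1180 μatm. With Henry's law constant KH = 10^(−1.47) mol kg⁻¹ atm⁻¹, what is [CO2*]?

[CO2*] = 40.0 μmol/kg

KH = 10^(−1.47) = 3.388×10^-2 mol kg⁻¹ atm⁻¹
[CO2*] = KH · pCO2 = 3.388×10^-2 × 1180×10^-6 atm = 4.00×10^-5 mol/kg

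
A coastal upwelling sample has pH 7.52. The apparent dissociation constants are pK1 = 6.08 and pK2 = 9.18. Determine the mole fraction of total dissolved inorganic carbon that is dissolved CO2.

α₀ = 0.0343

α₀ = 1 / (1 + K1/[H⁺] + K1K2/[H⁺]²) = 1 / (1 + 10^+1.44 + 10^-0.22)
   = 1 / (1 + 27.542 + 0.60256) = 1/29.145 = 0.03431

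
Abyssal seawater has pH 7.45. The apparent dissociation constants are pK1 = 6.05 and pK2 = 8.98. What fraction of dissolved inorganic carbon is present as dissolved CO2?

α₀ = 0.0372

α₀ = 1 / (1 + K1/[H⁺] + K1K2/[H⁺]²) = 1 / (1 + 10^+1.40 + 10^-0.13)
   = 1 / (1 + 25.119 + 0.74131) = 1/26.860 = 0.03723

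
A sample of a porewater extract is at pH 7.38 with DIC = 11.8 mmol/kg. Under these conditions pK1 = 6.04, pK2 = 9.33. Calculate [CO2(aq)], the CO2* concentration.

[CO2*] = 0.510 mmol/kg

α₀ = 1 / (1 + K1/[H⁺] + K1K2/[H⁺]²) = 1 / (1 + 10^+1.34 + 10^-0.61)
   = 1 / (1 + 21.878 + 0.24547) = 1/23.123 = 0.04325
[CO2*] = α₀ × DIC = 0.04325 × 11.8 = 0.510 mmol/kg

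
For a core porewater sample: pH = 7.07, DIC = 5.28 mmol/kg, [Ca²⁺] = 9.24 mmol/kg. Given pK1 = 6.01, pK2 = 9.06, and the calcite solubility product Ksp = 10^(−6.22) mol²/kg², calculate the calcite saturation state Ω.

Ω = 0.755

α₂ = 1 / (1 + [H⁺]/K2 + [H⁺]²/(K1K2)) = 1 / (1 + 10^+1.99 + 10^+0.93)
   = 1 / (1 + 97.724 + 8.5114) = 1/107.24 = 0.009325
[CO3²⁻] = α₂ × DIC = 0.009325 × 5.28 = 0.04924 mmol/kg
Ksp = 10^(−6.22) = 6.026×10^-7
Ω = [Ca²⁺][CO3²⁻]/Ksp = (9.24×10^-3)(4.924×10^-5) / 6.026×10^-7 = 0.755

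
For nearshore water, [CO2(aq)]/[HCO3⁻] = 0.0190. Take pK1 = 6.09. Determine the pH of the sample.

From K1 = [H⁺][HCO3⁻]/[CO2(aq)]:  pH = pK1 − log₁₀([CO2(aq)]/[HCO3⁻])
log₁₀(0.0190) = -1.721
pH = 6.09 − (-1.721) = 7.81

pH = 7.81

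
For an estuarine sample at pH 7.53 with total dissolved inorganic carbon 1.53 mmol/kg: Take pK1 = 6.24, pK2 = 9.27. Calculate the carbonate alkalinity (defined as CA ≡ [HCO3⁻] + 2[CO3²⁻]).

CA = 1.48 mmol/kg

CA = [HCO3⁻] + 2[CO3²⁻] = (α₁ + 2α₂)·DIC
At pH 7.53: [H⁺]/K1 = 10^-1.29 = 0.051286, K2/[H⁺] = 10^-1.74 = 0.018197
α₁ = 1/(1 + 0.051286 + 0.018197) = 1/1.0695 = 0.9350; α₂ = α₁·K2/[H⁺] = 0.01701
α₁ + 2α₂ = 0.9691
CA = 0.9691 × 1.53 = 1.48 mmol/kg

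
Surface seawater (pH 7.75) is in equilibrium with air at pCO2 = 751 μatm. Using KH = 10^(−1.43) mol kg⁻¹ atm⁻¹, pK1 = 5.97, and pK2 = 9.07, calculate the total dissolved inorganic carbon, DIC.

[CO2*] = KH · pCO2 = 10^(−1.43) × 751×10^-6 = 2.790×10^-5 mol/kg
α₀ = 1/(1 + K1/[H⁺] + K1K2/[H⁺]²) = 1/(1 + 10^+1.78 + 10^+0.46) = 0.01559
DIC = [CO2*]/α₀ = 2.790×10^-5 / 0.01559 = 1.79 mmol/kg

DIC = 1.79 mmol/kg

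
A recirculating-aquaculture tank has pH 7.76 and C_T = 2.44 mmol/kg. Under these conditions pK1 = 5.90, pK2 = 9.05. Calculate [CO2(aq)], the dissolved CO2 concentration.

[CO2*] = 0.0316 mmol/kg

α₀ = 1 / (1 + K1/[H⁺] + K1K2/[H⁺]²) = 1 / (1 + 10^+1.86 + 10^+0.57)
   = 1 / (1 + 72.444 + 3.7154) = 1/77.159 = 0.01296
[CO2*] = α₀ × DIC = 0.01296 × 2.44 = 0.0316 mmol/kg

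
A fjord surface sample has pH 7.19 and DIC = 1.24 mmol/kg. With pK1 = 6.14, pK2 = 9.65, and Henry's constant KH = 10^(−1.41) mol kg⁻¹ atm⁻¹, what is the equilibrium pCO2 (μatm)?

α₀ = 1 / (1 + K1/[H⁺] + K1K2/[H⁺]²) = 1 / (1 + 10^+1.05 + 10^-1.41)
   = 1 / (1 + 11.220 + 0.038905) = 1/12.259 = 0.08157
[CO2*] = α₀ × DIC = 0.08157 × 1.24 = 0.1011 mmol/kg
pCO2 = [CO2*]/KH = 1.011×10^-4 / 3.890×10^-2 = 2600 μatm

pCO2 = 2600 μatm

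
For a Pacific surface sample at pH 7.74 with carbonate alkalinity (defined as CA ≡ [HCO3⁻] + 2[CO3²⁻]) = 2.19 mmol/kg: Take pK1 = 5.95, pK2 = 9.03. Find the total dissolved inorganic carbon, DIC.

DIC = 2.12 mmol/kg

CA = [HCO3⁻] + 2[CO3²⁻] = (α₁ + 2α₂)·DIC
At pH 7.74: [H⁺]/K1 = 10^-1.79 = 0.016218, K2/[H⁺] = 10^-1.29 = 0.051286
α₁ = 1/(1 + 0.016218 + 0.051286) = 1/1.0675 = 0.9368; α₂ = α₁·K2/[H⁺] = 0.04804
α₁ + 2α₂ = 1.0329
DIC = CA / (α₁ + 2α₂) = 2.19 / 1.0329 = 2.12 mmol/kg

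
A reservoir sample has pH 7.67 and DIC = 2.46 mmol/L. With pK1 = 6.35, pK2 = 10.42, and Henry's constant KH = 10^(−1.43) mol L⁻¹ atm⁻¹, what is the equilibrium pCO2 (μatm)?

α₀ = 1 / (1 + K1/[H⁺] + K1K2/[H⁺]²) = 1 / (1 + 10^+1.32 + 10^-1.43)
   = 1 / (1 + 20.893 + 0.037154) = 1/21.930 = 0.04560
[CO2*] = α₀ × DIC = 0.04560 × 2.46 = 0.1122 mmol/L
pCO2 = [CO2*]/KH = 1.122×10^-4 / 3.715×10^-2 = 3020 μatm

pCO2 = 3020 μatm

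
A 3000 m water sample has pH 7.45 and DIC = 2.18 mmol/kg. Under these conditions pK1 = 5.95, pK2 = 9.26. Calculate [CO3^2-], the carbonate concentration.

α₂ = 1 / (1 + [H⁺]/K2 + [H⁺]²/(K1K2)) = 1 / (1 + 10^+1.81 + 10^+0.31)
   = 1 / (1 + 64.565 + 2.0417) = 1/67.607 = 0.01479
[CO3²⁻] = α₂ × DIC = 0.01479 × 2.18 = 0.0322 mmol/kg

[CO3²⁻] = 0.0322 mmol/kg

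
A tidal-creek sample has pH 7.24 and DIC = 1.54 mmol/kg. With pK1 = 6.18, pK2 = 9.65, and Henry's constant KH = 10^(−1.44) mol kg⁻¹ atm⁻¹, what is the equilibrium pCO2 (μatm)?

α₀ = 1 / (1 + K1/[H⁺] + K1K2/[H⁺]²) = 1 / (1 + 10^+1.06 + 10^-1.35)
   = 1 / (1 + 11.482 + 0.044668) = 1/12.526 = 0.07983
[CO2*] = α₀ × DIC = 0.07983 × 1.54 = 0.1229 mmol/kg
pCO2 = [CO2*]/KH = 1.229×10^-4 / 3.631×10^-2 = 3390 μatm

pCO2 = 3390 μatm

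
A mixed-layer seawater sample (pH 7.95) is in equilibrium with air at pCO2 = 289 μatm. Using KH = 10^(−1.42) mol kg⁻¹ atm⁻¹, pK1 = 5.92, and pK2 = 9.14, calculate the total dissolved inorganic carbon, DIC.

[CO2*] = KH · pCO2 = 10^(−1.42) × 289×10^-6 = 1.099×10^-5 mol/kg
α₀ = 1/(1 + K1/[H⁺] + K1K2/[H⁺]²) = 1/(1 + 10^+2.03 + 10^+0.84) = 0.008690
DIC = [CO2*]/α₀ = 1.099×10^-5 / 0.008690 = 1.26 mmol/kg

DIC = 1.26 mmol/kg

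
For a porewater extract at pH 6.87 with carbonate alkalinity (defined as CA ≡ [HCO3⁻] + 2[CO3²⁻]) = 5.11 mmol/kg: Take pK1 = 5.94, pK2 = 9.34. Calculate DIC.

CA = [HCO3⁻] + 2[CO3²⁻] = (α₁ + 2α₂)·DIC
At pH 6.87: [H⁺]/K1 = 10^-0.93 = 0.11749, K2/[H⁺] = 10^-2.47 = 0.0033884
α₁ = 1/(1 + 0.11749 + 0.0033884) = 1/1.1209 = 0.8922; α₂ = α₁·K2/[H⁺] = 0.003023
α₁ + 2α₂ = 0.8982
DIC = CA / (α₁ + 2α₂) = 5.11 / 0.8982 = 5.69 mmol/kg

DIC = 5.69 mmol/kg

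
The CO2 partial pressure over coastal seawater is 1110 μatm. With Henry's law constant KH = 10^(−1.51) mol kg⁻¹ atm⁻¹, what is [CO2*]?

KH = 10^(−1.51) = 3.090×10^-2 mol kg⁻¹ atm⁻¹
[CO2*] = KH · pCO2 = 3.090×10^-2 × 1110×10^-6 atm = 3.43×10^-5 mol/kg

[CO2*] = 34.3 μmol/kg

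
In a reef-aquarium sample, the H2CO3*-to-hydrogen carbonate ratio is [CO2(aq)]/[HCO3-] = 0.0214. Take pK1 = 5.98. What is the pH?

pH = 7.65

From K1 = [H⁺][HCO3-]/[CO2(aq)]:  pH = pK1 − log₁₀([CO2(aq)]/[HCO3-])
log₁₀(0.0214) = -1.670
pH = 5.98 − (-1.670) = 7.65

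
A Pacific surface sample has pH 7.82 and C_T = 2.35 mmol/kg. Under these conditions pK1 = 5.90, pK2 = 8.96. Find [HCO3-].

[HCO3⁻] = 2.17 mmol/kg

α₁ = 1 / (1 + [H⁺]/K1 + K2/[H⁺]) = 1 / (1 + 10^-1.92 + 10^-1.14)
   = 1 / (1 + 0.012023 + 0.072444) = 1/1.0845 = 0.9221
[HCO3⁻] = α₁ × DIC = 0.9221 × 2.35 = 2.17 mmol/kg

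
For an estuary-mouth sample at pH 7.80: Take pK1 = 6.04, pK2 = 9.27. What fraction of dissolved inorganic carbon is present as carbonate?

α₂ = 1 / (1 + [H⁺]/K2 + [H⁺]²/(K1K2)) = 1 / (1 + 10^+1.47 + 10^-0.29)
   = 1 / (1 + 29.512 + 0.51286) = 1/31.025 = 0.03223

α₂ = 0.0322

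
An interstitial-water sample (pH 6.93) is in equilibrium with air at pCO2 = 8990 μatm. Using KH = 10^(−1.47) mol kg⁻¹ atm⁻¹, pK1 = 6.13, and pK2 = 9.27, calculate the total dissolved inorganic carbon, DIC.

DIC = 2.24 mmol/kg

[CO2*] = KH · pCO2 = 10^(−1.47) × 8990×10^-6 = 3.046×10^-4 mol/kg
α₀ = 1/(1 + K1/[H⁺] + K1K2/[H⁺]²) = 1/(1 + 10^+0.80 + 10^-1.54) = 0.1363
DIC = [CO2*]/α₀ = 3.046×10^-4 / 0.1363 = 2.24 mmol/kg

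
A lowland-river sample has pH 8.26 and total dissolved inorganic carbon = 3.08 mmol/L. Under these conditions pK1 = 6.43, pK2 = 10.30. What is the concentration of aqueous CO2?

α₀ = 1 / (1 + K1/[H⁺] + K1K2/[H⁺]²) = 1 / (1 + 10^+1.83 + 10^-0.21)
   = 1 / (1 + 67.608 + 0.61660) = 1/69.225 = 0.01445
[CO2*] = α₀ × DIC = 0.01445 × 3.08 = 0.0445 mmol/L

[CO2*] = 0.0445 mmol/L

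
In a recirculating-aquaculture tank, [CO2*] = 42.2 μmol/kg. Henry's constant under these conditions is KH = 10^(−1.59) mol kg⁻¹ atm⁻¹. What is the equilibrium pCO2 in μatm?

pCO2 = 1640 μatm

KH = 10^(−1.59) = 2.570×10^-2 mol kg⁻¹ atm⁻¹
pCO2 = [CO2*]/KH = 42.2×10^-6 / 2.570×10^-2 = 1.64×10^-3 atm = 1640 μatm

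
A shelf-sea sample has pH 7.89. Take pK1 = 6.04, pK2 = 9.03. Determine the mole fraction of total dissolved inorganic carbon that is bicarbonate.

α₁ = 0.920

α₁ = 1 / (1 + [H⁺]/K1 + K2/[H⁺]) = 1 / (1 + 10^-1.85 + 10^-1.14)
   = 1 / (1 + 0.014125 + 0.072444) = 1/1.0866 = 0.9203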